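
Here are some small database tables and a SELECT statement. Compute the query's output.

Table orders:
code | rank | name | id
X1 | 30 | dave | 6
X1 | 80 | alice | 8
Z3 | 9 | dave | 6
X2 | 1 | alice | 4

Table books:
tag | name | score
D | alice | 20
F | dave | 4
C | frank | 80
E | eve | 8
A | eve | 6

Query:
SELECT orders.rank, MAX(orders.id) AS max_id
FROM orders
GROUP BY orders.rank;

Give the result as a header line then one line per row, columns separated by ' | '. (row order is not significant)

== RESULT ==
orders.rank | max_id
30 | 6
80 | 8
9 | 6
1 | 4

Derivation:
After GROUP BY (4 rows):
orders.rank | max_id
30 | 6
80 | 8
9 | 6
1 | 4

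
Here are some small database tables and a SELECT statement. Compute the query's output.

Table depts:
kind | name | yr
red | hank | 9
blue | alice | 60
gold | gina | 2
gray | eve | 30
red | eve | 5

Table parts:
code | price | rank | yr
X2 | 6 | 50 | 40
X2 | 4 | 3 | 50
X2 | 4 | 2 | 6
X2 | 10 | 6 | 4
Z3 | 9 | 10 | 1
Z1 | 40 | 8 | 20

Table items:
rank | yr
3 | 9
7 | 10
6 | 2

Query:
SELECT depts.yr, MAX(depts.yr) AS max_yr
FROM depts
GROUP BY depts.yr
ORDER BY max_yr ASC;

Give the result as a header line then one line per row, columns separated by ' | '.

== RESULT ==
depts.yr | max_yr
2 | 2
5 | 5
9 | 9
30 | 30
60 | 60

Derivation:
After GROUP BY (5 rows):
depts.yr | max_yr
9 | 9
60 | 60
2 | 2
30 | 30
5 | 5
After ORDER BY (5 rows):
depts.yr | max_yr
2 | 2
5 | 5
9 | 9
30 | 30
60 | 60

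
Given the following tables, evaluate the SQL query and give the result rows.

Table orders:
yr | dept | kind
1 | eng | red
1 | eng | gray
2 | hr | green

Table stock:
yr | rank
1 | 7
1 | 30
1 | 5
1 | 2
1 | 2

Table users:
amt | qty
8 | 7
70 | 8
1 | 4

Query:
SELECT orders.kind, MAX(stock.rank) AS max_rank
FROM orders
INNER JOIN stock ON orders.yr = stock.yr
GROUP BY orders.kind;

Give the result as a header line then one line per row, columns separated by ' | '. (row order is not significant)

== RESULT ==
orders.kind | max_rank
red | 30
gray | 30

Derivation:
After JOIN stock (10 rows):
orders.yr | orders.dept | orders.kind | stock.yr | stock.rank
1 | eng | red | 1 | 7
1 | eng | red | 1 | 30
1 | eng | red | 1 | 5
1 | eng | red | 1 | 2
1 | eng | red | 1 | 2
1 | eng | gray | 1 | 7
1 | eng | gray | 1 | 30
1 | eng | gray | 1 | 5
1 | eng | gray | 1 | 2
1 | eng | gray | 1 | 2
After GROUP BY (2 rows):
orders.kind | max_rank
red | 30
gray | 30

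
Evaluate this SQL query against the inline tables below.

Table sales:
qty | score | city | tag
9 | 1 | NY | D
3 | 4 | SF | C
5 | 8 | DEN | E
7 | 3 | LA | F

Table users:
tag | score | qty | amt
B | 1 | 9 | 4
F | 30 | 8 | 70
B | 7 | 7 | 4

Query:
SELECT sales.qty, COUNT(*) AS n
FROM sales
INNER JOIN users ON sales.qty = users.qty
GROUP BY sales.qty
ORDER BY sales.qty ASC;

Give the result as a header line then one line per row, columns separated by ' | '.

== RESULT ==
sales.qty | n
7 | 1
9 | 1

Derivation:
After JOIN users (2 rows):
sales.qty | sales.score | sales.city | sales.tag | users.tag | users.score | users.qty | users.amt
9 | 1 | NY | D | B | 1 | 9 | 4
7 | 3 | LA | F | B | 7 | 7 | 4
After GROUP BY (2 rows):
sales.qty | n
9 | 1
7 | 1
After ORDER BY (2 rows):
sales.qty | n
7 | 1
9 | 1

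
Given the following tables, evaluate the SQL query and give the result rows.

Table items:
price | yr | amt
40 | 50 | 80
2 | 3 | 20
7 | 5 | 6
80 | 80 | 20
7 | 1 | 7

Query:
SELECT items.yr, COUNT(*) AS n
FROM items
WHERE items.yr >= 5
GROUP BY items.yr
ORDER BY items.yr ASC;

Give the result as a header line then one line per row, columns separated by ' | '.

== RESULT ==
items.yr | n
5 | 1
50 | 1
80 | 1

Derivation:
After WHERE (3 rows):
items.price | items.yr | items.amt
40 | 50 | 80
7 | 5 | 6
80 | 80 | 20
After GROUP BY (3 rows):
items.yr | n
50 | 1
5 | 1
80 | 1
After ORDER BY (3 rows):
items.yr | n
5 | 1
50 | 1
80 | 1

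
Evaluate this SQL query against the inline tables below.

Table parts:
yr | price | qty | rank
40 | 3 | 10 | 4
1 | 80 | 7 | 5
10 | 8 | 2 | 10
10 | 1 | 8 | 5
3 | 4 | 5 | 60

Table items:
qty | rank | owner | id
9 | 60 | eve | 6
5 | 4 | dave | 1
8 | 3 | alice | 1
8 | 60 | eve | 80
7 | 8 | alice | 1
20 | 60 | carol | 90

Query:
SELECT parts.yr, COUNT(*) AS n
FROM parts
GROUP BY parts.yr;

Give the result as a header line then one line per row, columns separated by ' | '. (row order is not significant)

After GROUP BY (4 rows):
parts.yr | n
40 | 1
1 | 1
10 | 2
3 | 1

== RESULT ==
parts.yr | n
40 | 1
1 | 1
10 | 2
3 | 1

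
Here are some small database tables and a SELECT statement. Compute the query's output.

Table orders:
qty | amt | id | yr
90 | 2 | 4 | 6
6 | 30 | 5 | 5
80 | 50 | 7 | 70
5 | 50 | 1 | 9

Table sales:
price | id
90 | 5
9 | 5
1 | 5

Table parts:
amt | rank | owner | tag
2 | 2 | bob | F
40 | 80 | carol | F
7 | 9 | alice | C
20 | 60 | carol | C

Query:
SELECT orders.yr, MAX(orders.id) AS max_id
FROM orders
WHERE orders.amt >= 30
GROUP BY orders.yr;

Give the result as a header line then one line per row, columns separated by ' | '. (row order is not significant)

After WHERE (3 rows):
orders.qty | orders.amt | orders.id | orders.yr
6 | 30 | 5 | 5
80 | 50 | 7 | 70
5 | 50 | 1 | 9
After GROUP BY (3 rows):
orders.yr | max_id
5 | 5
70 | 7
9 | 1

== RESULT ==
orders.yr | max_id
5 | 5
70 | 7
9 | 1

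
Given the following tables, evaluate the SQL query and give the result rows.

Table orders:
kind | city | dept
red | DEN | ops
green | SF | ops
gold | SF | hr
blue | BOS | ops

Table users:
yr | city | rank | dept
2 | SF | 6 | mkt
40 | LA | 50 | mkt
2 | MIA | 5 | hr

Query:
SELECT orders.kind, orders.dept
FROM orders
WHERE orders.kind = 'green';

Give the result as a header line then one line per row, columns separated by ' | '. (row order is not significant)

After WHERE (1 rows):
orders.kind | orders.city | orders.dept
green | SF | ops
After SELECT (1 rows):
orders.kind | orders.dept
green | ops

== RESULT ==
orders.kind | orders.dept
green | ops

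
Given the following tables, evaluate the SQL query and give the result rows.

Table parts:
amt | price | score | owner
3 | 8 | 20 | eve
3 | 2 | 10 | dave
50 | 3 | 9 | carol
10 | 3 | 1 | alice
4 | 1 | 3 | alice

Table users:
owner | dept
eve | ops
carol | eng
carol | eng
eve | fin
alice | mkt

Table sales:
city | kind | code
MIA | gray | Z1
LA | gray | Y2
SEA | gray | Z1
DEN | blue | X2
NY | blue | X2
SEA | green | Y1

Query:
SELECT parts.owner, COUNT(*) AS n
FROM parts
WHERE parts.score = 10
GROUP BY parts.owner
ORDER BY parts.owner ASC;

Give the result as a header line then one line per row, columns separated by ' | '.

After WHERE (1 rows):
parts.amt | parts.price | parts.score | parts.owner
3 | 2 | 10 | dave
After GROUP BY (1 rows):
parts.owner | n
dave | 1
After ORDER BY (1 rows):
parts.owner | n
dave | 1

== RESULT ==
parts.owner | n
dave | 1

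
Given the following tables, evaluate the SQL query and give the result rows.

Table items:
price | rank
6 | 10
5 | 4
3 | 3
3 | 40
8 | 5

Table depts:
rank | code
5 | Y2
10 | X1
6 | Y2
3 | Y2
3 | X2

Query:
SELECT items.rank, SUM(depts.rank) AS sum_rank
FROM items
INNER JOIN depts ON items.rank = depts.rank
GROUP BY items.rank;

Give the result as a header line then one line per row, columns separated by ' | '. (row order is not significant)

== RESULT ==
items.rank | sum_rank
10 | 10
3 | 6
5 | 5

Derivation:
After JOIN depts (4 rows):
items.price | items.rank | depts.rank | depts.code
6 | 10 | 10 | X1
3 | 3 | 3 | Y2
3 | 3 | 3 | X2
8 | 5 | 5 | Y2
After GROUP BY (3 rows):
items.rank | sum_rank
10 | 10
3 | 6
5 | 5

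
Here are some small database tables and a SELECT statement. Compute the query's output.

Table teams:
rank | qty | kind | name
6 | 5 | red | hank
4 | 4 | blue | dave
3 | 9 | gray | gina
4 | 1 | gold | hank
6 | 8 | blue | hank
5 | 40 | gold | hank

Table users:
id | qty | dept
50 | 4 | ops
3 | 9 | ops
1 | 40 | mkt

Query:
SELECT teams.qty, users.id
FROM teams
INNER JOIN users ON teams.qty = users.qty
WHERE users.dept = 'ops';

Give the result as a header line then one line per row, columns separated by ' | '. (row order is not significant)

After JOIN users (3 rows):
teams.rank | teams.qty | teams.kind | teams.name | users.id | users.qty | users.dept
4 | 4 | blue | dave | 50 | 4 | ops
3 | 9 | gray | gina | 3 | 9 | ops
5 | 40 | gold | hank | 1 | 40 | mkt
After WHERE (2 rows):
teams.rank | teams.qty | teams.kind | teams.name | users.id | users.qty | users.dept
4 | 4 | blue | dave | 50 | 4 | ops
3 | 9 | gray | gina | 3 | 9 | ops
After SELECT (2 rows):
teams.qty | users.id
4 | 50
9 | 3

== RESULT ==
teams.qty | users.id
4 | 50
9 | 3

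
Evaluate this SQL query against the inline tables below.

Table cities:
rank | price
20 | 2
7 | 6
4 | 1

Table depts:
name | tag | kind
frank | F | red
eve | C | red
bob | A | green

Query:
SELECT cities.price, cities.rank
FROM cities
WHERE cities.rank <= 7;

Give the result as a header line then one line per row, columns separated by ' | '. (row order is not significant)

After WHERE (2 rows):
cities.rank | cities.price
7 | 6
4 | 1
After SELECT (2 rows):
cities.price | cities.rank
6 | 7
1 | 4

== RESULT ==
cities.price | cities.rank
6 | 7
1 | 4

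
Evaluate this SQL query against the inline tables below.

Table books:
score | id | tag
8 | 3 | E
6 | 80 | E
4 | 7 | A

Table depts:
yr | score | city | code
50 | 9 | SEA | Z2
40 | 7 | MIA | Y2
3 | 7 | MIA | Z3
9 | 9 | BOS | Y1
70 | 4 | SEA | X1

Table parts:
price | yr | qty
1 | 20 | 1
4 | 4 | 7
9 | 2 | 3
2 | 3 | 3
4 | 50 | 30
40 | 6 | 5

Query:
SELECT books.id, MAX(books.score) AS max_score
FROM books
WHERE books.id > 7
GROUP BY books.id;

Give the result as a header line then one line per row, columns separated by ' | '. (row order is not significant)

After WHERE (1 rows):
books.score | books.id | books.tag
6 | 80 | E
After GROUP BY (1 rows):
books.id | max_score
80 | 6

== RESULT ==
books.id | max_score
80 | 6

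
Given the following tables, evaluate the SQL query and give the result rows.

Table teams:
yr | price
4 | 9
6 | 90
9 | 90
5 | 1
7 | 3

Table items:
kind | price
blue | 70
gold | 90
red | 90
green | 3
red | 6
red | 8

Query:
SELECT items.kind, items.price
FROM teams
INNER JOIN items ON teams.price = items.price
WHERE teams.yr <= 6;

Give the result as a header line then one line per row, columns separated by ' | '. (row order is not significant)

After JOIN items (5 rows):
teams.yr | teams.price | items.kind | items.price
6 | 90 | gold | 90
6 | 90 | red | 90
9 | 90 | gold | 90
9 | 90 | red | 90
7 | 3 | green | 3
After WHERE (2 rows):
teams.yr | teams.price | items.kind | items.price
6 | 90 | gold | 90
6 | 90 | red | 90
After SELECT (2 rows):
items.kind | items.price
gold | 90
red | 90

== RESULT ==
items.kind | items.price
gold | 90
red | 90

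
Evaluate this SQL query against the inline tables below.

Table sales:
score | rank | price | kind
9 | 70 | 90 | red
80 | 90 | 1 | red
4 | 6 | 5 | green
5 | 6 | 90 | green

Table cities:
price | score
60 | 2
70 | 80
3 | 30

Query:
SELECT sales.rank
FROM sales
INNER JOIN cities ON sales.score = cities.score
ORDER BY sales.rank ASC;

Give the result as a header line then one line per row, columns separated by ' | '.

== RESULT ==
sales.rank
90

Derivation:
After JOIN cities (1 rows):
sales.score | sales.rank | sales.price | sales.kind | cities.price | cities.score
80 | 90 | 1 | red | 70 | 80
After SELECT (1 rows):
sales.rank
90
After ORDER BY (1 rows):
sales.rank
90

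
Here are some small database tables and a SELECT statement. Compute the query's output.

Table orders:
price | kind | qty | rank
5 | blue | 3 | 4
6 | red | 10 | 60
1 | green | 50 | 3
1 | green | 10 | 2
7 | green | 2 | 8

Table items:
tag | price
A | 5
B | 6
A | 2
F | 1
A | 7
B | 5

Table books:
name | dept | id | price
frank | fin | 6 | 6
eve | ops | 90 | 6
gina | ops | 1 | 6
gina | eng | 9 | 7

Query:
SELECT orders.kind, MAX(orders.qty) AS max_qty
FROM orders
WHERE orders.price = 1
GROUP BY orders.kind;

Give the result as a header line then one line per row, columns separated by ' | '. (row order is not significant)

After WHERE (2 rows):
orders.price | orders.kind | orders.qty | orders.rank
1 | green | 50 | 3
1 | green | 10 | 2
After GROUP BY (1 rows):
orders.kind | max_qty
green | 50

== RESULT ==
orders.kind | max_qty
green | 50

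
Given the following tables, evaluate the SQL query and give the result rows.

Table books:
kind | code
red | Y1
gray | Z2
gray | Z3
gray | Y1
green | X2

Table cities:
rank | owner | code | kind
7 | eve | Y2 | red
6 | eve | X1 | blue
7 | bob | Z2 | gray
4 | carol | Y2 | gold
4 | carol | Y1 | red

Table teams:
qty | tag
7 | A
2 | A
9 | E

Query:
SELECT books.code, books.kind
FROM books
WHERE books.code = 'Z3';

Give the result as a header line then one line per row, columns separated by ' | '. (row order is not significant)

== RESULT ==
books.code | books.kind
Z3 | gray

Derivation:
After WHERE (1 rows):
books.kind | books.code
gray | Z3
After SELECT (1 rows):
books.code | books.kind
Z3 | gray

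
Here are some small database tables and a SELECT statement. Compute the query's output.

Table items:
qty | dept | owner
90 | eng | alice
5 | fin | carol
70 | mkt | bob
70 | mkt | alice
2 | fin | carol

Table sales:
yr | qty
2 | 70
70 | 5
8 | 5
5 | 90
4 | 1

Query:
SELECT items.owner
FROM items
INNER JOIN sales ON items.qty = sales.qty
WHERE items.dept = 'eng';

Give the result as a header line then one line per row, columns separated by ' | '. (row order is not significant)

After JOIN sales (5 rows):
items.qty | items.dept | items.owner | sales.yr | sales.qty
90 | eng | alice | 5 | 90
5 | fin | carol | 70 | 5
5 | fin | carol | 8 | 5
70 | mkt | bob | 2 | 70
70 | mkt | alice | 2 | 70
After WHERE (1 rows):
items.qty | items.dept | items.owner | sales.yr | sales.qty
90 | eng | alice | 5 | 90
After SELECT (1 rows):
items.owner
alice

== RESULT ==
items.owner
alice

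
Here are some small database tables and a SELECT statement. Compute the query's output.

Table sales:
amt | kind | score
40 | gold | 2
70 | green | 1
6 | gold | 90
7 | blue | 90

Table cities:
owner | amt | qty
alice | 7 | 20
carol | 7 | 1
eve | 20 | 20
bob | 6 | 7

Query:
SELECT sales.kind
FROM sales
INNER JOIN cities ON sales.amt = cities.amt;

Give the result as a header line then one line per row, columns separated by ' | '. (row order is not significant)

== RESULT ==
sales.kind
gold
blue
blue

Derivation:
After JOIN cities (3 rows):
sales.amt | sales.kind | sales.score | cities.owner | cities.amt | cities.qty
6 | gold | 90 | bob | 6 | 7
7 | blue | 90 | alice | 7 | 20
7 | blue | 90 | carol | 7 | 1
After SELECT (3 rows):
sales.kind
gold
blue
blue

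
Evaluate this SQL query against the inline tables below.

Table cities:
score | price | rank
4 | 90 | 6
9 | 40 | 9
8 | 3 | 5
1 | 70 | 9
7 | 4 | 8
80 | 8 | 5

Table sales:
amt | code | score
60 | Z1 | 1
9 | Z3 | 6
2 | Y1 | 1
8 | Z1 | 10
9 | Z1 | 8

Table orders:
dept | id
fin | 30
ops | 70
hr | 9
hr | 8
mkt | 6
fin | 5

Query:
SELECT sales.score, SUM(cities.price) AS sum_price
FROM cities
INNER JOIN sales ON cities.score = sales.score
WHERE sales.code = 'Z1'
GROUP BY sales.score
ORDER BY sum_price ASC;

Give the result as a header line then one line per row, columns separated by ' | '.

== RESULT ==
sales.score | sum_price
8 | 3
1 | 70

Derivation:
After JOIN sales (3 rows):
cities.score | cities.price | cities.rank | sales.amt | sales.code | sales.score
8 | 3 | 5 | 9 | Z1 | 8
1 | 70 | 9 | 60 | Z1 | 1
1 | 70 | 9 | 2 | Y1 | 1
After WHERE (2 rows):
cities.score | cities.price | cities.rank | sales.amt | sales.code | sales.score
8 | 3 | 5 | 9 | Z1 | 8
1 | 70 | 9 | 60 | Z1 | 1
After GROUP BY (2 rows):
sales.score | sum_price
8 | 3
1 | 70
After ORDER BY (2 rows):
sales.score | sum_price
8 | 3
1 | 70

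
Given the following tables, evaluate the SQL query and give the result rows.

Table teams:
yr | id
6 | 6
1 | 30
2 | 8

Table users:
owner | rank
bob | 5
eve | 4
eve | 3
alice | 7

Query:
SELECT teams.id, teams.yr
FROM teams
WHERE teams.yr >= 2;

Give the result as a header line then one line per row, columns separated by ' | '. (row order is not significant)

After WHERE (2 rows):
teams.yr | teams.id
6 | 6
2 | 8
After SELECT (2 rows):
teams.id | teams.yr
6 | 6
8 | 2

== RESULT ==
teams.id | teams.yr
6 | 6
8 | 2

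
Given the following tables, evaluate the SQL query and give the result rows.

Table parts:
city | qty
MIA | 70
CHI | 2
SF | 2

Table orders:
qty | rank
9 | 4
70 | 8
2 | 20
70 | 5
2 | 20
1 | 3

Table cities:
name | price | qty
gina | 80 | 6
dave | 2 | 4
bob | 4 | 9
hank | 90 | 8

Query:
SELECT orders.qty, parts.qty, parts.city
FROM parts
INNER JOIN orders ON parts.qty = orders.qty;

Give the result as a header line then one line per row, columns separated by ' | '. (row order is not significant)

After JOIN orders (6 rows):
parts.city | parts.qty | orders.qty | orders.rank
MIA | 70 | 70 | 8
MIA | 70 | 70 | 5
CHI | 2 | 2 | 20
CHI | 2 | 2 | 20
SF | 2 | 2 | 20
SF | 2 | 2 | 20
After SELECT (6 rows):
orders.qty | parts.qty | parts.city
70 | 70 | MIA
70 | 70 | MIA
2 | 2 | CHI
2 | 2 | CHI
2 | 2 | SF
2 | 2 | SF

== RESULT ==
orders.qty | parts.qty | parts.city
70 | 70 | MIA
70 | 70 | MIA
2 | 2 | CHI
2 | 2 | CHI
2 | 2 | SF
2 | 2 | SF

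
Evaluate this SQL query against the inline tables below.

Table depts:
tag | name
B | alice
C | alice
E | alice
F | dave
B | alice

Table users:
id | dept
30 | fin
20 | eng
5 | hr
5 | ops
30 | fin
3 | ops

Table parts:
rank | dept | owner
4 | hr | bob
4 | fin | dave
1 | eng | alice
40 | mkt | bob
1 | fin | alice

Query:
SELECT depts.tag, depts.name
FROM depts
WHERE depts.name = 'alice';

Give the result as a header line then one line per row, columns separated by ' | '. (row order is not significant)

After WHERE (4 rows):
depts.tag | depts.name
B | alice
C | alice
E | alice
B | alice
After SELECT (4 rows):
depts.tag | depts.name
B | alice
C | alice
E | alice
B | alice

== RESULT ==
depts.tag | depts.name
B | alice
C | alice
E | alice
B | alice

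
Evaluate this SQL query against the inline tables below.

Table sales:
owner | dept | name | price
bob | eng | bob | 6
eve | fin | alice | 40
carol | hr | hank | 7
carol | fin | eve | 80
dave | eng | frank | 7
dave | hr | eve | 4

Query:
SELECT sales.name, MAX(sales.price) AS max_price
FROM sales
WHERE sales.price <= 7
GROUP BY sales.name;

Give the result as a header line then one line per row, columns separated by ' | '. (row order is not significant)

== RESULT ==
sales.name | max_price
bob | 6
hank | 7
frank | 7
eve | 4

Derivation:
After WHERE (4 rows):
sales.owner | sales.dept | sales.name | sales.price
bob | eng | bob | 6
carol | hr | hank | 7
dave | eng | frank | 7
dave | hr | eve | 4
After GROUP BY (4 rows):
sales.name | max_price
bob | 6
hank | 7
frank | 7
eve | 4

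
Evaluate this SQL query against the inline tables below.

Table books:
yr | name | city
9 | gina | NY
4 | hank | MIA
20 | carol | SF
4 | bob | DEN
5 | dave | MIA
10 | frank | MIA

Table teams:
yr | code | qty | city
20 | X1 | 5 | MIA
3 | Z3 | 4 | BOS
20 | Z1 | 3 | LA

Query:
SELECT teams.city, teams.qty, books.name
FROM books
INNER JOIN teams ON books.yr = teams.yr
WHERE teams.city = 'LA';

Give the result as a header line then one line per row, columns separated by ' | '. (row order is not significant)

After JOIN teams (2 rows):
books.yr | books.name | books.city | teams.yr | teams.code | teams.qty | teams.city
20 | carol | SF | 20 | X1 | 5 | MIA
20 | carol | SF | 20 | Z1 | 3 | LA
After WHERE (1 rows):
books.yr | books.name | books.city | teams.yr | teams.code | teams.qty | teams.city
20 | carol | SF | 20 | Z1 | 3 | LA
After SELECT (1 rows):
teams.city | teams.qty | books.name
LA | 3 | carol

== RESULT ==
teams.city | teams.qty | books.name
LA | 3 | carol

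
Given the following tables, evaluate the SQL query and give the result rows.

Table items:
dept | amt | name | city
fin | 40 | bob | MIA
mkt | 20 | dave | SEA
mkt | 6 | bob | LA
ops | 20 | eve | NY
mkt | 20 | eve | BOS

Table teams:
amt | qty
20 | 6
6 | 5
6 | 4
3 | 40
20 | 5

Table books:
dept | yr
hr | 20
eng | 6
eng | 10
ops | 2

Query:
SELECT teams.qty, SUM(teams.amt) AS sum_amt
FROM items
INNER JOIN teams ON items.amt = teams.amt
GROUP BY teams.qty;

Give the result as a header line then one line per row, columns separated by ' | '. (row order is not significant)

== RESULT ==
teams.qty | sum_amt
6 | 60
5 | 66
4 | 6

Derivation:
After JOIN teams (8 rows):
items.dept | items.amt | items.name | items.city | teams.amt | teams.qty
mkt | 20 | dave | SEA | 20 | 6
mkt | 20 | dave | SEA | 20 | 5
mkt | 6 | bob | LA | 6 | 5
mkt | 6 | bob | LA | 6 | 4
ops | 20 | eve | NY | 20 | 6
ops | 20 | eve | NY | 20 | 5
mkt | 20 | eve | BOS | 20 | 6
mkt | 20 | eve | BOS | 20 | 5
After GROUP BY (3 rows):
teams.qty | sum_amt
6 | 60
5 | 66
4 | 6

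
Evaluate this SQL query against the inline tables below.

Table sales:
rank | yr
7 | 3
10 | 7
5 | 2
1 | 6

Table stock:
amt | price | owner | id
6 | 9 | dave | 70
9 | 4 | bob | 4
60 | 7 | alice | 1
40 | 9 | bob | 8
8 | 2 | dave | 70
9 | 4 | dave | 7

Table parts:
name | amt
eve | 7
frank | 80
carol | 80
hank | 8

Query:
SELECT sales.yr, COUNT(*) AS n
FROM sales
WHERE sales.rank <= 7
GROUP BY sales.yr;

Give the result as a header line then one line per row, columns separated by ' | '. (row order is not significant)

== RESULT ==
sales.yr | n
3 | 1
2 | 1
6 | 1

Derivation:
After WHERE (3 rows):
sales.rank | sales.yr
7 | 3
5 | 2
1 | 6
After GROUP BY (3 rows):
sales.yr | n
3 | 1
2 | 1
6 | 1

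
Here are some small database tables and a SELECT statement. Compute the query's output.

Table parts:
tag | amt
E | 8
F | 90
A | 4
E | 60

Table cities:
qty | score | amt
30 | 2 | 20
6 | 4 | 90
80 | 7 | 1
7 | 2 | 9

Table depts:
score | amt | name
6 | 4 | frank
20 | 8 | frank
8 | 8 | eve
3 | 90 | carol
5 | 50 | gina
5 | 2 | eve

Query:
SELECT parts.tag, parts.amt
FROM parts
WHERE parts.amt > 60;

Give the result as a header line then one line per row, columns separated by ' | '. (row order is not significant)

After WHERE (1 rows):
parts.tag | parts.amt
F | 90
After SELECT (1 rows):
parts.tag | parts.amt
F | 90

== RESULT ==
parts.tag | parts.amt
F | 90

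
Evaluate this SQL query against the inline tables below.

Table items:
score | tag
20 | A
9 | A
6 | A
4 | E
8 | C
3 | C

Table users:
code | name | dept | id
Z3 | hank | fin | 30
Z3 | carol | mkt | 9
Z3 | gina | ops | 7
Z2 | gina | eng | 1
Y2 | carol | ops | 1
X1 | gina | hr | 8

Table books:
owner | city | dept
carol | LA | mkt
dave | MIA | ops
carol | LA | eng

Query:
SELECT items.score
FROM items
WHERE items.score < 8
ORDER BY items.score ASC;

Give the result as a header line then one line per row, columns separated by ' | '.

After WHERE (3 rows):
items.score | items.tag
6 | A
4 | E
3 | C
After SELECT (3 rows):
items.score
6
4
3
After ORDER BY (3 rows):
items.score
3
4
6

== RESULT ==
items.score
3
4
6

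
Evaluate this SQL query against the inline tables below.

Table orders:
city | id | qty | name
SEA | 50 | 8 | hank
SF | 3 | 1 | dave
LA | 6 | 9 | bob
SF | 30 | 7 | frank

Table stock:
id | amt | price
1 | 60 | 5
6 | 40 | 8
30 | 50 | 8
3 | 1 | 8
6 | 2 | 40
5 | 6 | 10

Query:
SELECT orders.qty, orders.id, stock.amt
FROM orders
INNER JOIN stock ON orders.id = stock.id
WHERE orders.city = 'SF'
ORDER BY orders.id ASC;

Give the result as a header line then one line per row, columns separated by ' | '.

== RESULT ==
orders.qty | orders.id | stock.amt
1 | 3 | 1
7 | 30 | 50

Derivation:
After JOIN stock (4 rows):
orders.city | orders.id | orders.qty | orders.name | stock.id | stock.amt | stock.price
SF | 3 | 1 | dave | 3 | 1 | 8
LA | 6 | 9 | bob | 6 | 40 | 8
LA | 6 | 9 | bob | 6 | 2 | 40
SF | 30 | 7 | frank | 30 | 50 | 8
After WHERE (2 rows):
orders.city | orders.id | orders.qty | orders.name | stock.id | stock.amt | stock.price
SF | 3 | 1 | dave | 3 | 1 | 8
SF | 30 | 7 | frank | 30 | 50 | 8
After SELECT (2 rows):
orders.qty | orders.id | stock.amt
1 | 3 | 1
7 | 30 | 50
After ORDER BY (2 rows):
orders.qty | orders.id | stock.amt
1 | 3 | 1
7 | 30 | 50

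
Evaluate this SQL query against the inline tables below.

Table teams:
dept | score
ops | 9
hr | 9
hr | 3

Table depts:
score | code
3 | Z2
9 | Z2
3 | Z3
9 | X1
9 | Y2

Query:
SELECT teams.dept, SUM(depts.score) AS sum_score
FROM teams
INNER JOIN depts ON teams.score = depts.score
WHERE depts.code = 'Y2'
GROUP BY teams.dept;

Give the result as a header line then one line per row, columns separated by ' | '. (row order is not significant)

After JOIN depts (8 rows):
teams.dept | teams.score | depts.score | depts.code
ops | 9 | 9 | Z2
ops | 9 | 9 | X1
ops | 9 | 9 | Y2
hr | 9 | 9 | Z2
hr | 9 | 9 | X1
hr | 9 | 9 | Y2
hr | 3 | 3 | Z2
hr | 3 | 3 | Z3
After WHERE (2 rows):
teams.dept | teams.score | depts.score | depts.code
ops | 9 | 9 | Y2
hr | 9 | 9 | Y2
After GROUP BY (2 rows):
teams.dept | sum_score
ops | 9
hr | 9

== RESULT ==
teams.dept | sum_score
ops | 9
hr | 9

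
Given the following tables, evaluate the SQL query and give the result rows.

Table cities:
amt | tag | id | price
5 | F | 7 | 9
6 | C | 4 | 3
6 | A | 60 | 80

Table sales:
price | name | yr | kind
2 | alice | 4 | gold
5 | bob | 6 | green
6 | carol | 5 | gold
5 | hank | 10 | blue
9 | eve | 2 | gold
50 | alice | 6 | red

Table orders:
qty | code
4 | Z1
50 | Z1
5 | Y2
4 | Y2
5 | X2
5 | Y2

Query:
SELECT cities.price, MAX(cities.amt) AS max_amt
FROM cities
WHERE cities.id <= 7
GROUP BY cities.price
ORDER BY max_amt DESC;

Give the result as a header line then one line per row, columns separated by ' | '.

After WHERE (2 rows):
cities.amt | cities.tag | cities.id | cities.price
5 | F | 7 | 9
6 | C | 4 | 3
After GROUP BY (2 rows):
cities.price | max_amt
9 | 5
3 | 6
After ORDER BY (2 rows):
cities.price | max_amt
3 | 6
9 | 5

== RESULT ==
cities.price | max_amt
3 | 6
9 | 5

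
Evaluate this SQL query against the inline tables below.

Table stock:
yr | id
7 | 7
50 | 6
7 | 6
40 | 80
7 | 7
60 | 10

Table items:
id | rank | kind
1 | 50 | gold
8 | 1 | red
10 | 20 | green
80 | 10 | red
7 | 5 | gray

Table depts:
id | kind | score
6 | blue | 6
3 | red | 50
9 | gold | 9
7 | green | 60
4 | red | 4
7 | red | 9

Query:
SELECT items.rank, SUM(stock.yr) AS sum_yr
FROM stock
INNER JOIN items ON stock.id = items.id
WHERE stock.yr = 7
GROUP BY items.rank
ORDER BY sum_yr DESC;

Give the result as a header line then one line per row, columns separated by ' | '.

After JOIN items (4 rows):
stock.yr | stock.id | items.id | items.rank | items.kind
7 | 7 | 7 | 5 | gray
40 | 80 | 80 | 10 | red
7 | 7 | 7 | 5 | gray
60 | 10 | 10 | 20 | green
After WHERE (2 rows):
stock.yr | stock.id | items.id | items.rank | items.kind
7 | 7 | 7 | 5 | gray
7 | 7 | 7 | 5 | gray
After GROUP BY (1 rows):
items.rank | sum_yr
5 | 14
After ORDER BY (1 rows):
items.rank | sum_yr
5 | 14

== RESULT ==
items.rank | sum_yr
5 | 14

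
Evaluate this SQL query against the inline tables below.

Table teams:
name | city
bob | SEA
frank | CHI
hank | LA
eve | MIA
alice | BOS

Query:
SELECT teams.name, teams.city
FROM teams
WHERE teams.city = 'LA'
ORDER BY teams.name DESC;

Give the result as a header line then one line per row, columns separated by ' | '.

== RESULT ==
teams.name | teams.city
hank | LA

Derivation:
After WHERE (1 rows):
teams.name | teams.city
hank | LA
After SELECT (1 rows):
teams.name | teams.city
hank | LA
After ORDER BY (1 rows):
teams.name | teams.city
hank | LA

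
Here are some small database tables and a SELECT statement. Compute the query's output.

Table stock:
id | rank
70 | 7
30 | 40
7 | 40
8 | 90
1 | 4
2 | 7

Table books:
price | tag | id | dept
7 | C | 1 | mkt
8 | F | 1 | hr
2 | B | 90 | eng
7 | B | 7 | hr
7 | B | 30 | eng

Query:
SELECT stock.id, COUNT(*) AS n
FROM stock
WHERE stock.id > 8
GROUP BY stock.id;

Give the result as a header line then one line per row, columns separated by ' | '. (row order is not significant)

After WHERE (2 rows):
stock.id | stock.rank
70 | 7
30 | 40
After GROUP BY (2 rows):
stock.id | n
70 | 1
30 | 1

== RESULT ==
stock.id | n
70 | 1
30 | 1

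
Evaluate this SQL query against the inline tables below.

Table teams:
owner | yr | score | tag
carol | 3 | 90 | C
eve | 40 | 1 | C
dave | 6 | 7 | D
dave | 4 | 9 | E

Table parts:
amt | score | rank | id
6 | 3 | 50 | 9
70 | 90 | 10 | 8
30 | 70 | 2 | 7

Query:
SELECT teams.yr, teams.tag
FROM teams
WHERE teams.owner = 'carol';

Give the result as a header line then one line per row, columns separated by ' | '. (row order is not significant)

After WHERE (1 rows):
teams.owner | teams.yr | teams.score | teams.tag
carol | 3 | 90 | C
After SELECT (1 rows):
teams.yr | teams.tag
3 | C

== RESULT ==
teams.yr | teams.tag
3 | C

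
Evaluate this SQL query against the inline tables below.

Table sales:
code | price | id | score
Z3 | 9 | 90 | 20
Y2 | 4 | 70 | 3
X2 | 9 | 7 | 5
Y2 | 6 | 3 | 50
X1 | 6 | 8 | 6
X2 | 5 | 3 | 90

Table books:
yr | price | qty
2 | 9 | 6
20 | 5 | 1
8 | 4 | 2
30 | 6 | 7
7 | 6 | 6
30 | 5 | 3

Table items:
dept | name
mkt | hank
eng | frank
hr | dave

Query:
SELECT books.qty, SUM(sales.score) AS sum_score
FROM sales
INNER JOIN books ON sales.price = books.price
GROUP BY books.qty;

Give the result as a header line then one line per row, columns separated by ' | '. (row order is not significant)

After JOIN books (9 rows):
sales.code | sales.price | sales.id | sales.score | books.yr | books.price | books.qty
Z3 | 9 | 90 | 20 | 2 | 9 | 6
Y2 | 4 | 70 | 3 | 8 | 4 | 2
X2 | 9 | 7 | 5 | 2 | 9 | 6
Y2 | 6 | 3 | 50 | 30 | 6 | 7
Y2 | 6 | 3 | 50 | 7 | 6 | 6
X1 | 6 | 8 | 6 | 30 | 6 | 7
X1 | 6 | 8 | 6 | 7 | 6 | 6
X2 | 5 | 3 | 90 | 20 | 5 | 1
X2 | 5 | 3 | 90 | 30 | 5 | 3
After GROUP BY (5 rows):
books.qty | sum_score
6 | 81
2 | 3
7 | 56
1 | 90
3 | 90

== RESULT ==
books.qty | sum_score
6 | 81
2 | 3
7 | 56
1 | 90
3 | 90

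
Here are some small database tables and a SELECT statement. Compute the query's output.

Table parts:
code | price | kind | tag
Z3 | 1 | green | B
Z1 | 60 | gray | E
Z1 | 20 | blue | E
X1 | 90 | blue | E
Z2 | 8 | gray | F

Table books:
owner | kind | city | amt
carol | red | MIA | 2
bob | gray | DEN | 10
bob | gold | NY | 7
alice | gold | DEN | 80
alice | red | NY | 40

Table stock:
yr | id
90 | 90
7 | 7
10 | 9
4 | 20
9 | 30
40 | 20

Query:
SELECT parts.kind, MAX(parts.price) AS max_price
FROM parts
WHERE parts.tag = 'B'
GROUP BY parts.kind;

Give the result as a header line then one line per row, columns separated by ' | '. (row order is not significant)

After WHERE (1 rows):
parts.code | parts.price | parts.kind | parts.tag
Z3 | 1 | green | B
After GROUP BY (1 rows):
parts.kind | max_price
green | 1

== RESULT ==
parts.kind | max_price
green | 1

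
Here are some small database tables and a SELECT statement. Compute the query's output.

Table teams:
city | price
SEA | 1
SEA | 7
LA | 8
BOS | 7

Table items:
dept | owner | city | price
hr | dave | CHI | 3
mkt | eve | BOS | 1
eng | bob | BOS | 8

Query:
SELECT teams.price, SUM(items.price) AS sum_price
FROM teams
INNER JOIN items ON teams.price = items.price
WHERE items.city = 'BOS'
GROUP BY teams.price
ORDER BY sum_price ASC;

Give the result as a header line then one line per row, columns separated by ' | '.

== RESULT ==
teams.price | sum_price
1 | 1
8 | 8

Derivation:
After JOIN items (2 rows):
teams.city | teams.price | items.dept | items.owner | items.city | items.price
SEA | 1 | mkt | eve | BOS | 1
LA | 8 | eng | bob | BOS | 8
After WHERE (2 rows):
teams.city | teams.price | items.dept | items.owner | items.city | items.price
SEA | 1 | mkt | eve | BOS | 1
LA | 8 | eng | bob | BOS | 8
After GROUP BY (2 rows):
teams.price | sum_price
1 | 1
8 | 8
After ORDER BY (2 rows):
teams.price | sum_price
1 | 1
8 | 8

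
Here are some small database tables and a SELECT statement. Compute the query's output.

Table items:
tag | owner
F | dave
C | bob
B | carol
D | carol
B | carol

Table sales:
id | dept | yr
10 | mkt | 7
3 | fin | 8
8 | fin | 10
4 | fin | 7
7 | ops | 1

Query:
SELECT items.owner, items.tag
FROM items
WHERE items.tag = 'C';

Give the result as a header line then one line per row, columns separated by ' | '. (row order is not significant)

After WHERE (1 rows):
items.tag | items.owner
C | bob
After SELECT (1 rows):
items.owner | items.tag
bob | C

== RESULT ==
items.owner | items.tag
bob | C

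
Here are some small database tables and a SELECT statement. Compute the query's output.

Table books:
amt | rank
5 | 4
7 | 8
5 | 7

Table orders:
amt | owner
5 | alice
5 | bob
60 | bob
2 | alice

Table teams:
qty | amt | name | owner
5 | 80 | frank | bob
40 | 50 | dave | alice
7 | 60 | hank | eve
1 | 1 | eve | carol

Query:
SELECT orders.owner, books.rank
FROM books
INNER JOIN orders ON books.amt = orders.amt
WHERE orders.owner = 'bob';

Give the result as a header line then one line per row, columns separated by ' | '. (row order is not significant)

After JOIN orders (4 rows):
books.amt | books.rank | orders.amt | orders.owner
5 | 4 | 5 | alice
5 | 4 | 5 | bob
5 | 7 | 5 | alice
5 | 7 | 5 | bob
After WHERE (2 rows):
books.amt | books.rank | orders.amt | orders.owner
5 | 4 | 5 | bob
5 | 7 | 5 | bob
After SELECT (2 rows):
orders.owner | books.rank
bob | 4
bob | 7

== RESULT ==
orders.owner | books.rank
bob | 4
bob | 7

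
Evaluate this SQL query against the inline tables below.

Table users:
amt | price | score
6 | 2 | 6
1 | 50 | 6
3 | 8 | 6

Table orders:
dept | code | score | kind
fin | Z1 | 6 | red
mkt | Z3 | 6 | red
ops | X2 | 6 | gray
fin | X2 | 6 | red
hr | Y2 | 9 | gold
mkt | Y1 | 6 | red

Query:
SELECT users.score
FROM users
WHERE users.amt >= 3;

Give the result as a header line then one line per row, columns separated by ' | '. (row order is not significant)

== RESULT ==
users.score
6
6

Derivation:
After WHERE (2 rows):
users.amt | users.price | users.score
6 | 2 | 6
3 | 8 | 6
After SELECT (2 rows):
users.score
6
6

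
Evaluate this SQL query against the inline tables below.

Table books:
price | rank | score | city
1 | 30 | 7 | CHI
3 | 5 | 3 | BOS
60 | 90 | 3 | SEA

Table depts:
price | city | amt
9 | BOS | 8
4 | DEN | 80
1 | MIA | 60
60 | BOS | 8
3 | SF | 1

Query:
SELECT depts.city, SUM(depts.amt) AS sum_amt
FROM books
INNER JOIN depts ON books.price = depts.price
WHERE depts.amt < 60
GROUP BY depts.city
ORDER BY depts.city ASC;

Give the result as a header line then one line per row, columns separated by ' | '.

== RESULT ==
depts.city | sum_amt
BOS | 8
SF | 1

Derivation:
After JOIN depts (3 rows):
books.price | books.rank | books.score | books.city | depts.price | depts.city | depts.amt
1 | 30 | 7 | CHI | 1 | MIA | 60
3 | 5 | 3 | BOS | 3 | SF | 1
60 | 90 | 3 | SEA | 60 | BOS | 8
After WHERE (2 rows):
books.price | books.rank | books.score | books.city | depts.price | depts.city | depts.amt
3 | 5 | 3 | BOS | 3 | SF | 1
60 | 90 | 3 | SEA | 60 | BOS | 8
After GROUP BY (2 rows):
depts.city | sum_amt
SF | 1
BOS | 8
After ORDER BY (2 rows):
depts.city | sum_amt
BOS | 8
SF | 1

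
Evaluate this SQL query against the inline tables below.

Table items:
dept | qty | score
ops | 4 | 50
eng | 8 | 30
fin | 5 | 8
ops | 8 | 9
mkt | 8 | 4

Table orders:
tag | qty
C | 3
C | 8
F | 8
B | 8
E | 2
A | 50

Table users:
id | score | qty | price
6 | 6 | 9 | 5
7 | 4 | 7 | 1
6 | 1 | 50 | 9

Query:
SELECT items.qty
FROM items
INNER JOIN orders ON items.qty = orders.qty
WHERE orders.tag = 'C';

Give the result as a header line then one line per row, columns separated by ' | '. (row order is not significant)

After JOIN orders (9 rows):
items.dept | items.qty | items.score | orders.tag | orders.qty
eng | 8 | 30 | C | 8
eng | 8 | 30 | F | 8
eng | 8 | 30 | B | 8
ops | 8 | 9 | C | 8
ops | 8 | 9 | F | 8
ops | 8 | 9 | B | 8
mkt | 8 | 4 | C | 8
mkt | 8 | 4 | F | 8
mkt | 8 | 4 | B | 8
After WHERE (3 rows):
items.dept | items.qty | items.score | orders.tag | orders.qty
eng | 8 | 30 | C | 8
ops | 8 | 9 | C | 8
mkt | 8 | 4 | C | 8
After SELECT (3 rows):
items.qty
8
8
8

== RESULT ==
items.qty
8
8
8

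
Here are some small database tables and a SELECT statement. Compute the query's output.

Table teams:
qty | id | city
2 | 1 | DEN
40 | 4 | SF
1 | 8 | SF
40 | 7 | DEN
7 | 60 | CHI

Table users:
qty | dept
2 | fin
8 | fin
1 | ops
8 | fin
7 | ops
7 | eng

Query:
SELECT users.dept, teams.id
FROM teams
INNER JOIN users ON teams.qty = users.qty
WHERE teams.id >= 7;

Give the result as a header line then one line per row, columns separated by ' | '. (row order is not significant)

After JOIN users (4 rows):
teams.qty | teams.id | teams.city | users.qty | users.dept
2 | 1 | DEN | 2 | fin
1 | 8 | SF | 1 | ops
7 | 60 | CHI | 7 | ops
7 | 60 | CHI | 7 | eng
After WHERE (3 rows):
teams.qty | teams.id | teams.city | users.qty | users.dept
1 | 8 | SF | 1 | ops
7 | 60 | CHI | 7 | ops
7 | 60 | CHI | 7 | eng
After SELECT (3 rows):
users.dept | teams.id
ops | 8
ops | 60
eng | 60

== RESULT ==
users.dept | teams.id
ops | 8
ops | 60
eng | 60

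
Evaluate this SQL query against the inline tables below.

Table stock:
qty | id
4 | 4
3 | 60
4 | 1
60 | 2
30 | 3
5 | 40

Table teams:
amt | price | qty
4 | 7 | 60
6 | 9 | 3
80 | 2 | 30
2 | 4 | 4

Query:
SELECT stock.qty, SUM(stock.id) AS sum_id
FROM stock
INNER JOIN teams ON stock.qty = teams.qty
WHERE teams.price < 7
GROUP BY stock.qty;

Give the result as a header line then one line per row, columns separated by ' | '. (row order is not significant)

== RESULT ==
stock.qty | sum_id
4 | 5
30 | 3

Derivation:
After JOIN teams (5 rows):
stock.qty | stock.id | teams.amt | teams.price | teams.qty
4 | 4 | 2 | 4 | 4
3 | 60 | 6 | 9 | 3
4 | 1 | 2 | 4 | 4
60 | 2 | 4 | 7 | 60
30 | 3 | 80 | 2 | 30
After WHERE (3 rows):
stock.qty | stock.id | teams.amt | teams.price | teams.qty
4 | 4 | 2 | 4 | 4
4 | 1 | 2 | 4 | 4
30 | 3 | 80 | 2 | 30
After GROUP BY (2 rows):
stock.qty | sum_id
4 | 5
30 | 3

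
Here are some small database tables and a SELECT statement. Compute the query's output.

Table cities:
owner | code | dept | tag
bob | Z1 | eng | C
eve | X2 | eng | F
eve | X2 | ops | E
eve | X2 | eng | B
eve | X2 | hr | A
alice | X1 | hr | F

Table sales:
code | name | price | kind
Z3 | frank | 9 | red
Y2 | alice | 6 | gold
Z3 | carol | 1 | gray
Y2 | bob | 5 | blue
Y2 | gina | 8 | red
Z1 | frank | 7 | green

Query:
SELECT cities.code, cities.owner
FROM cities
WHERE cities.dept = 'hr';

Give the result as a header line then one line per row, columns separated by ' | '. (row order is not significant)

== RESULT ==
cities.code | cities.owner
X2 | eve
X1 | alice

Derivation:
After WHERE (2 rows):
cities.owner | cities.code | cities.dept | cities.tag
eve | X2 | hr | A
alice | X1 | hr | F
After SELECT (2 rows):
cities.code | cities.owner
X2 | eve
X1 | alice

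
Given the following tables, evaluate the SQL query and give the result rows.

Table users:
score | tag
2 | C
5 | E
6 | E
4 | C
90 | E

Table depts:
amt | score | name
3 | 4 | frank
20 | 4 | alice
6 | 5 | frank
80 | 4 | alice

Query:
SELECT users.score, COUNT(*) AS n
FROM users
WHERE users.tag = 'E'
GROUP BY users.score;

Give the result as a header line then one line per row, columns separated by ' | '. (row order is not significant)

After WHERE (3 rows):
users.score | users.tag
5 | E
6 | E
90 | E
After GROUP BY (3 rows):
users.score | n
5 | 1
6 | 1
90 | 1

== RESULT ==
users.score | n
5 | 1
6 | 1
90 | 1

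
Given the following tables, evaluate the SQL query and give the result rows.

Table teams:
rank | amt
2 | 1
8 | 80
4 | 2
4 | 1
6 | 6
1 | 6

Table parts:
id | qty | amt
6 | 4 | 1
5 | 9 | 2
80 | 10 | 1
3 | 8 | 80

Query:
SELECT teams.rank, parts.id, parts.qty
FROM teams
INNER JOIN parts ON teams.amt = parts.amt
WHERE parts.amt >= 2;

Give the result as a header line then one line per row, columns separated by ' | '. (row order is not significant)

After JOIN parts (6 rows):
teams.rank | teams.amt | parts.id | parts.qty | parts.amt
2 | 1 | 6 | 4 | 1
2 | 1 | 80 | 10 | 1
8 | 80 | 3 | 8 | 80
4 | 2 | 5 | 9 | 2
4 | 1 | 6 | 4 | 1
4 | 1 | 80 | 10 | 1
After WHERE (2 rows):
teams.rank | teams.amt | parts.id | parts.qty | parts.amt
8 | 80 | 3 | 8 | 80
4 | 2 | 5 | 9 | 2
After SELECT (2 rows):
teams.rank | parts.id | parts.qty
8 | 3 | 8
4 | 5 | 9

== RESULT ==
teams.rank | parts.id | parts.qty
8 | 3 | 8
4 | 5 | 9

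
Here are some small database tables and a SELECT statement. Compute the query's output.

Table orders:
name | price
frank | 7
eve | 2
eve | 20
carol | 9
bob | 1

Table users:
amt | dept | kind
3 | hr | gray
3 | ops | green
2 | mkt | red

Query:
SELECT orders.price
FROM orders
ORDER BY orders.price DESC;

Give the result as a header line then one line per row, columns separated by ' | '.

After SELECT (5 rows):
orders.price
7
2
20
9
1
After ORDER BY (5 rows):
orders.price
20
9
7
2
1

== RESULT ==
orders.price
20
9
7
2
1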